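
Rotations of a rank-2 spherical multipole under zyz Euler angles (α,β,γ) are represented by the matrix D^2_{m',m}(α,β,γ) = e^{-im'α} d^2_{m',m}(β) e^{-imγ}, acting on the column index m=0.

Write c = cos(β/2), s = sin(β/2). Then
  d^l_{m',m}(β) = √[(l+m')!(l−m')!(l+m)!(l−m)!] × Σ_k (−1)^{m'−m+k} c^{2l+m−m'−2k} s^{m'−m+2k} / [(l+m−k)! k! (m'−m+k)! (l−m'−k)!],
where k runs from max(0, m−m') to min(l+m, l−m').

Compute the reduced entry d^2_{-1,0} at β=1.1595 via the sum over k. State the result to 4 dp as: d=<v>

d^2_{-1,0}(β=1.1595) via the finite sum:
Half-angle: c=0.836600, s=0.547815. N=√(1·6·2·2)=4.898979
k: max(0,(0)−(-1))=1 … min(2+(0),2−(-1))=2
  k=1: (−1)^0·4.8990/(2)·0.8366^3·0.5478^1 = +0.785710
  k=2: (−1)^1·4.8990/(2)·0.8366^1·0.5478^3 = -0.336895
d^2_{-1,0}(1.1595) = +0.785710 -0.336895 = +0.448815

d=0.4488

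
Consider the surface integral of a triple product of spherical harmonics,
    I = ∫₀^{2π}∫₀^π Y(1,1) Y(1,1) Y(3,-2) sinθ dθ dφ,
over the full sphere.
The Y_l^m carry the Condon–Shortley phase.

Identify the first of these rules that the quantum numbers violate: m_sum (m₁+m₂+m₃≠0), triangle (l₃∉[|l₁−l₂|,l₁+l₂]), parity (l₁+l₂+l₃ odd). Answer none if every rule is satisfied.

triangle

Σmᵢ = 0  ✓
l₃∈[|l₁−l₂|,l₁+l₂]=[0,2] required, l₃=3 fails  ✗
Σlᵢ = 5 ⇒ odd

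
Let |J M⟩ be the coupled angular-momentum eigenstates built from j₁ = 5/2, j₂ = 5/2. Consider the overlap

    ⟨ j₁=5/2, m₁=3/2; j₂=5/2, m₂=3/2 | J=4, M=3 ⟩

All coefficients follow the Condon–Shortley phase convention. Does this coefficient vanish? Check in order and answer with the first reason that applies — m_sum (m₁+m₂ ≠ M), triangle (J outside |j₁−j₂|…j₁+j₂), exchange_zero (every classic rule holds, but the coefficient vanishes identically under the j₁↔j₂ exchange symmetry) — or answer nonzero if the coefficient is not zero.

m-sum: m₁+m₂ = 3/2+3/2 = 3, M = 3  ✓
triangle: |j₁−j₂| = 0 ≤ J = 4 ≤ j₁+j₂ = 5  ✓
exchange: j₁=j₂ and m₁=m₂, and (−1)^(j₁+j₂−J) = (−1)^1 = −1 forces ⟨j₁m₁;j₂m₂|JM⟩ = −⟨j₂m₂;j₁m₁|JM⟩ = −⟨j₁m₁;j₂m₂|JM⟩ ⇒ the coefficient vanishes identically
Racah sum check: Σ_k collapses to 0 ⇒ CG = 0

exchange_zero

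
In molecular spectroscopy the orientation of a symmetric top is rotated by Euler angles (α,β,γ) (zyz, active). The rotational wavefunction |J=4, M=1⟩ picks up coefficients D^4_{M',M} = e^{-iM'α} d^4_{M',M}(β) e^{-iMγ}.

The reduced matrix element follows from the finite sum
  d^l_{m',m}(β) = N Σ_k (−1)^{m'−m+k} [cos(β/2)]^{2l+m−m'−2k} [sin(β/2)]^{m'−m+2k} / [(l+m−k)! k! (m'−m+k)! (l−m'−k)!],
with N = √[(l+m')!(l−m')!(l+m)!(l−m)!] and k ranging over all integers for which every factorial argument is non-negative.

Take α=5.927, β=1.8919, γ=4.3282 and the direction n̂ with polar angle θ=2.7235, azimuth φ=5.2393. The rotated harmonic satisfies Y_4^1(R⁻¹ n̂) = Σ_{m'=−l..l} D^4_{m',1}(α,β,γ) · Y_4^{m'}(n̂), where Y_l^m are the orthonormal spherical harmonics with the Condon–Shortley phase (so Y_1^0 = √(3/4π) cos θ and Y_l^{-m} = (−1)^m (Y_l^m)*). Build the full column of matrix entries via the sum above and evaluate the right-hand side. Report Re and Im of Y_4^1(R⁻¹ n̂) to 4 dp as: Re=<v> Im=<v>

Need the full column D^4_{m',1} for m'=−4..4 at α=5.9270, β=1.8919, γ=4.3282.
cos(β/2)=0.584973, sin(β/2)=0.811053
d^4_{-4,1}: single k=5 term ⇒ +0.525711;  D = +0.453522+0.265875i
d^4_{-3,1}: k∈[4..5] ⇒ +0.670283 -0.773102 = -0.102819;  D = -0.065000-0.079666i
d^4_{-2,1}: k∈[3..5] ⇒ +0.516821 -1.490250 +0.572950 = -0.400479;  D = -0.129083-0.379105i
d^4_{-1,1}: k∈[2..5] ⇒ +0.263580 -1.520059 +1.461026 -0.187238 = +0.017308;  D = -0.000485+0.017301i
d^4_{0,1}: k∈[1..4] ⇒ +0.085018 -0.980600 +1.885034 -0.603942 = +0.385510;  D = -0.144492+0.357408i
d^4_{1,1}: k∈[0..3] ⇒ +0.013711 -0.395369 +1.520059 -0.974017 = +0.164384;  D = -0.110888+0.121351i
d^4_{2,1}: k∈[0..2] ⇒ -0.080656 +0.775232 -0.993500 = -0.298923;  D = +0.265935-0.136506i
d^4_{3,1}: k∈[0..1] ⇒ +0.209210 -0.670283 = -0.461073;  D = +0.457864-0.054304i
d^4_{4,1}: single k=0 term ⇒ -0.273476;  D = +0.265759+0.064510i
Y_4^{m'}(θ=2.7235,φ=5.2393) and Σ D·Y over m':
  (+0.4535+0.2659i)·(-0.0062-0.0103i)  (-0.0650-0.0797i)·(+0.0766-0.0008i)  (-0.1291-0.3791i)·(-0.1321+0.2323i)  (-0.0005+0.0173i)·(-0.2512-0.4318i)  (-0.1445+0.3574i)·(+0.2493+0.0000i)  (-0.1109+0.1214i)·(+0.2512-0.4318i)  (+0.2659-0.1365i)·(-0.1321-0.2323i)  (+0.4579-0.0543i)·(-0.0766-0.0008i)  (+0.2658+0.0645i)·(-0.0062+0.0103i)
Y_4^1(R⁻¹ n̂) = -0.008081+0.133474i

Re=-0.0081 Im=0.1335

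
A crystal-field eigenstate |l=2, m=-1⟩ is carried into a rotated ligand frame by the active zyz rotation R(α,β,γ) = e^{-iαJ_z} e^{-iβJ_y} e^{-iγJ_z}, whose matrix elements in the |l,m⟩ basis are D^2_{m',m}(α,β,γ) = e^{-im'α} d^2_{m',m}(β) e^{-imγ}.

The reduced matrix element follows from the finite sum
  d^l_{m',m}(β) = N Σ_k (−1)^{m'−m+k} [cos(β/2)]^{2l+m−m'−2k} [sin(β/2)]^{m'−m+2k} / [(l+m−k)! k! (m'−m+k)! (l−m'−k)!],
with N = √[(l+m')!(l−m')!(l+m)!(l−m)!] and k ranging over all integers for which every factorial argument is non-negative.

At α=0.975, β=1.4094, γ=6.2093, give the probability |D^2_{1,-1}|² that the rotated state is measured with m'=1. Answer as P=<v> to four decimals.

Split into d^2_{1,-1}(β=1.4094) × two z-phases.
With c≡cos(β/2)=0.761806 and s≡sin(β/2)=0.647805, N=[6·1·1·6]^{1/2}=6.000000
k: max(0,(-1)−(1))=0 … min(2+(-1),2−(1))=1
  k=0: (−1)^2·6.0000/(2)·0.7618^2·0.6478^2 = +0.730632
  k=1: (−1)^3·6.0000/(6)·0.7618^0·0.6478^4 = -0.176108
d^2_{1,-1}(1.4094) = +0.730632 -0.176108 = +0.554525
|D^2_{1,-1}|² = |d^2_{1,-1}(β)|² = (+0.554525)² = 0.307498 (the z-rotation phases have unit modulus)

P=0.3075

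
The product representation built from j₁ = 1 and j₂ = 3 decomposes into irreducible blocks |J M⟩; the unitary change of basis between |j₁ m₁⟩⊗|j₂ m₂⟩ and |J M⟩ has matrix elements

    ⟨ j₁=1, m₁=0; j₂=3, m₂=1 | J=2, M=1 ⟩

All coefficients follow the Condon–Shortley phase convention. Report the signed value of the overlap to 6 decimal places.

j₁+j₂−J=2  J+j₁−j₂=0  J−j₁+j₂=4  j₁+j₂+J+1=7
(j₁±m₁, j₂±m₂, J±M) = (1,1,4,2,3,1)
P² = 96/7
sum k=1..1:
  [1] −1/6 = -1/6
S = -1/6
C² = P²·S² = 8/21 ; C = -0.617213

−√(8/21) = -0.617213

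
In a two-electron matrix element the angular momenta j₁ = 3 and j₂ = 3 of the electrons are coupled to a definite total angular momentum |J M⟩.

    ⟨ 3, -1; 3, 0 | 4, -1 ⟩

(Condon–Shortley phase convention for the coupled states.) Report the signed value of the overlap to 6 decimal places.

√[9·2!4!4!/11! · 2!4!3!3!3!5!] = √(124416/385)
  +(−1)^0/∏(0,2,4,3,0,1)! = 1/288  (running 1/288)
  +(−1)^1/∏(1,1,3,2,1,2)! = -1/24  (running -11/288)
  +(−1)^2/∏(2,0,2,1,2,3)! = 1/48  (running -5/288)
⟨..|..⟩ = √(124416/385)·(-5/288) = -0.312094

−√(15/154) ≈ -0.312094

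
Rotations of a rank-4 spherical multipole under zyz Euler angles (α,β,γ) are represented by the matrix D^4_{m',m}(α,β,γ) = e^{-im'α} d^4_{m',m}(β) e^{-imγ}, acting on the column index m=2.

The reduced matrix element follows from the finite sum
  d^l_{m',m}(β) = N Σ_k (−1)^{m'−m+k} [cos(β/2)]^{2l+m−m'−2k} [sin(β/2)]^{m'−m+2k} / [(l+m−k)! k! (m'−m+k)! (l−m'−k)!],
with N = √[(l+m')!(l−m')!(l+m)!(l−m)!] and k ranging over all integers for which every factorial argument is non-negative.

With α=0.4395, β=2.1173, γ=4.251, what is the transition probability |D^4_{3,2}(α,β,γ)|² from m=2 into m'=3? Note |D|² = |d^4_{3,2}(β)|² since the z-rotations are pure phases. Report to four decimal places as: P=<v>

D^4_{3,2}(0.4395,2.1173,4.2510) = e^{-i·3·0.4395}·d^4_{3,2}(2.1173)·e^{-i·2·4.2510}. Compute d first:
With c≡cos(β/2)=0.490049 and s≡sin(β/2)=0.871695, N=[5040·1·720·2]^{1/2}=2693.993318
k∈{0,1} keeps every argument non-negative
  k=0: (−1)^1·2693.9933/(720)·0.4900^7·0.8717^1 = -0.022136
  k=1: (−1)^2·2693.9933/(240)·0.4900^5·0.8717^3 = +0.210125
d^4_{3,2}(2.1173) = -0.022136 +0.210125 = +0.187988
|D^4_{3,2}|² = |d^4_{3,2}(β)|² = (+0.187988)² = 0.035340 (the z-rotation phases have unit modulus)

P=0.0353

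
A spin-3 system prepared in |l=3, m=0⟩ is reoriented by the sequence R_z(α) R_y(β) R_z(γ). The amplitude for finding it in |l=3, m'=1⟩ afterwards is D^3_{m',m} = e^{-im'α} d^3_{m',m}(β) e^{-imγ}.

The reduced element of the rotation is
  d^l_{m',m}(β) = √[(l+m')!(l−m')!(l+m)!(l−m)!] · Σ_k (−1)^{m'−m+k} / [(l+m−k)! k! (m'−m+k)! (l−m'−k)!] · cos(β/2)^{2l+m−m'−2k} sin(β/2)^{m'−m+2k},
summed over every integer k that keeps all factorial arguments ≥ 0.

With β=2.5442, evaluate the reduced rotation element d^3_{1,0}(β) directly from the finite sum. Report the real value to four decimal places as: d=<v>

d^3_{1,0}(β=2.5442) via the finite sum:
With c≡cos(β/2)=0.294275 and s≡sin(β/2)=0.955721, N=[24·2·6·6]^{1/2}=41.569219
The bounds max(0,m−m')=0 and min(l+m,l−m')=2 give 3 terms
  k=0: (−1)^1·41.5692/(12)·0.2943^5·0.9557^1 = -0.007306
  k=1: (−1)^2·41.5692/(4)·0.2943^3·0.9557^3 = +0.231187
  k=2: (−1)^3·41.5692/(12)·0.2943^1·0.9557^5 = -0.812828
d^3_{1,0}(2.5442) = -0.007306 +0.231187 -0.812828 = -0.588947

d=-0.5889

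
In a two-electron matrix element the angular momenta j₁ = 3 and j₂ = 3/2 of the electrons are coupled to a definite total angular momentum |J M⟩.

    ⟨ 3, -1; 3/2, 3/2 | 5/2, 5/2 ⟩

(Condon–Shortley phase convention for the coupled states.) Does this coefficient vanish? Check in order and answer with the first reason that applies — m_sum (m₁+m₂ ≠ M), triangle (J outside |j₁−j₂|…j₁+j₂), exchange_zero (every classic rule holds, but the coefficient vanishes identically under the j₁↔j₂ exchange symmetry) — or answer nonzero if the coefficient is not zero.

m-sum: m₁+m₂ = -1+3/2 = 1/2, M = 5/2  ✗ ⇒ coefficient is 0

m_sum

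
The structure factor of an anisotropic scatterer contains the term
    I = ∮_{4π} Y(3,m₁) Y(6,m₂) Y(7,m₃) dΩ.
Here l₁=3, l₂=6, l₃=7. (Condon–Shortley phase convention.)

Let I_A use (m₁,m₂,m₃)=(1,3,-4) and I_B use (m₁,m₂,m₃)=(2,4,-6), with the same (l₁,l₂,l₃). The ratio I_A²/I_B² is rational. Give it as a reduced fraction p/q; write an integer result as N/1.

Same 3,6,7: normalisation and zero-m 3j drop out of the ratio.
A: Δ: 2! 4! 10! / 17! → 1/2042040; sum: t=0:+1/2903040 t=1:−1/483840 t=2:+1/1451520 = -1/967680; 3j²(3 6 7; 1 3 -4) = Δ·Π!·Σ² = 81/6188  (sign +1)
B: Δ: 2! 4! 10! / 17! → 1/2042040; sum: t=0:+1/43545600 t=1:−1/8709120 = -1/10886400; 3j²(3 6 7; 2 4 -6) = Δ·Π!·Σ² = 8/357  (sign +1)
I_A²/I_B² = (81/6188)/(8/357) = 243/416

243/416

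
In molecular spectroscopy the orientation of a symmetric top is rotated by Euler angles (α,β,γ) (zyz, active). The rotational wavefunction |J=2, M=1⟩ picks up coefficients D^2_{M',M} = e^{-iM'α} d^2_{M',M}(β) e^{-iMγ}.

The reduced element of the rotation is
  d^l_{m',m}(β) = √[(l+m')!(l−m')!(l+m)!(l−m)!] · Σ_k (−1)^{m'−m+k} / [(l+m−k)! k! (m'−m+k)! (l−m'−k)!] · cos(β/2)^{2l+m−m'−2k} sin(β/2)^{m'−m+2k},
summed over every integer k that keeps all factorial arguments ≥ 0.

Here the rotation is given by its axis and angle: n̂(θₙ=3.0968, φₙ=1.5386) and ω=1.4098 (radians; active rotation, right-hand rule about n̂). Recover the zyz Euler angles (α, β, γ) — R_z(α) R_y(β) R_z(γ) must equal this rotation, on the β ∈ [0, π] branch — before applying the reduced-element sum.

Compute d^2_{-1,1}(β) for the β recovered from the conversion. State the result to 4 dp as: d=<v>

Axis–angle → zyz. n̂ = (sinθₙcosφₙ, sinθₙsinφₙ, cosθₙ) = (+0.001441, +0.044754, -0.998997), ω = 1.4098.
R = I cosω + sinω [n̂]ₓ + (1−cosω) n̂n̂ᵀ gives
  R = [+0.160303, +0.986132, +0.042967; -0.986024, +0.161984, -0.038965; -0.045385, -0.036120, +0.998316]
β = atan2(√(R₁₃²+R₂₃²), R₃₃) = 0.058036; α = atan2(R₂₃, R₁₃) mod 2π = 5.546584; γ = atan2(R₃₂, −R₃₁) mod 2π = 5.610977
d^2_{-1,1}(β=0.0580) via the finite sum:
With c≡cos(β/2)=0.999579 and s≡sin(β/2)=0.029014, N=[1·6·6·1]^{1/2}=6.000000
Admissible k: 2..3 (factorial args all ≥0)
  k=2: (−1)^0·6.0000/(2)·0.9996^2·0.0290^2 = +0.002523
  k=3: (−1)^1·6.0000/(6)·0.9996^0·0.0290^4 = -0.000001
d^2_{-1,1}(0.0580) = +0.002523 -0.000001 = +0.002523

d=0.0025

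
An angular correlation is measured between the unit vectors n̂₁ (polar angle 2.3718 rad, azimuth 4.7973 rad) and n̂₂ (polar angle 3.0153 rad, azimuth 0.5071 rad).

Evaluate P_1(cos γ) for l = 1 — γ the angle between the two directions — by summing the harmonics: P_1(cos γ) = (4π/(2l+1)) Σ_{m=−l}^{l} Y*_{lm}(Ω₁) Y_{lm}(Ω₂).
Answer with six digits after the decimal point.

0.676415

Summing Y*_{l m}(θ₁,φ₁)·Y_{l m}(θ₂,φ₂) over m ∈ [−1, 1]; prefactor 4π/(2·1+1) = 4.188790:
  m=-1: Y*=0.02039 - 0.23959j  Y=0.03804 - 0.02113j  product -0.00429 - 0.00955j
  m=+0: Y*=-0.35084 + 0.00000j  Y=-0.48471 + 0.00000j  product 0.17006 + 0.00000j
  m=+1: Y*=-0.02039 - 0.23959j  Y=-0.03804 - 0.02113j  product -0.00429 + 0.00955j
Total Σ_m = 0.16148 + 0.00000j. Multiply by 4.188790: 0.67641 + 0.00000j. P_1(cos γ) = 0.676415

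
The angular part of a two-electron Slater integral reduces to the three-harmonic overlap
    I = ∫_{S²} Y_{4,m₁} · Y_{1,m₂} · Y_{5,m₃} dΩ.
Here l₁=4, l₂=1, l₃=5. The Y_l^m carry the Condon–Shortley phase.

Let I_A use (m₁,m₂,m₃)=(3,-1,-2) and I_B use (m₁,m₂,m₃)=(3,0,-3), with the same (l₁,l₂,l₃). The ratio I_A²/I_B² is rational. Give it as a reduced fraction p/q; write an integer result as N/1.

Shared (l₁,l₂,l₃)=(4,1,5): N and (l;000)² cancel in I_A²/I_B².
A: Δ = 0!·8!·2!/11! = 1/495; Racah Σ t=0..0: t=0:+1/10080 = 1/10080; ⇒ 3j(4 1 5; 3 -1 -2)² = 1/165, sgn -1
B: Δ = 0!·8!·2!/11! = 1/495; Racah Σ t=0..0: t=0:+1/5040 = 1/5040; ⇒ 3j(4 1 5; 3 0 -3)² = 16/495, sgn +1
I_A²/I_B² = (1/165)/(16/495) = 3/16

3/16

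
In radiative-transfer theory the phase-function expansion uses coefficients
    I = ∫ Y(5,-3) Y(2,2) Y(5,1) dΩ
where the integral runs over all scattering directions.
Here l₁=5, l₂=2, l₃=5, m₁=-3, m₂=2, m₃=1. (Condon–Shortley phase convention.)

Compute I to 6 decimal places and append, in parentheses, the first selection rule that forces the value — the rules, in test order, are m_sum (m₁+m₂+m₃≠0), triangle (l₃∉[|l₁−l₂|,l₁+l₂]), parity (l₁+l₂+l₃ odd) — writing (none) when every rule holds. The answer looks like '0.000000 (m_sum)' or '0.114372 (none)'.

Rules hold: Σm=0, L=12 even, 3≤5≤7.
N = 11·5·11 = 605
Δ = 2!·8!·2!/13! = 1/38610
Racah Σ t=0..2: t=0:+1/2880 t=1:−1/576 t=2:+1/2880 = -1/960
⇒ 3j(5 2 5; 0 0 0)² = 10/429, sgn +1
Racah Σ t=2..2: t=2:+1/5760 = 1/5760
⇒ 3j(5 2 5; -3 2 1)² = 56/2145, sgn +1
4πI² = N·(3j₀)²·(3jₘ)² = 560/1521
I = +1·√(0.368179/4π) = 0.17116875
No selection rule forces the value: the integral is nonzero (none).

0.171169 (none)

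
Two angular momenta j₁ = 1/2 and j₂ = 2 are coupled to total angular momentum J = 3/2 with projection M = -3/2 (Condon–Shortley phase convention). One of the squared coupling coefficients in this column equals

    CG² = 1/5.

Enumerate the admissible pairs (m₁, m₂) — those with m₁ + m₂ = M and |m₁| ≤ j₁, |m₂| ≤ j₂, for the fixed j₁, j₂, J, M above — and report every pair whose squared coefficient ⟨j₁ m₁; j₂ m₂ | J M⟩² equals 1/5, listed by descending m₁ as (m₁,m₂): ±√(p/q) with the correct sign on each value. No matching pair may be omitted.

Admissible pairs with m₁+m₂ = M = -3/2: (-1/2,-1), (1/2,-2)
  (m₁,m₂)=(1/2,-2): CG² = 4/5, CG = +√(4/5)
  (m₁,m₂)=(-1/2,-1): CG² = 1/5, CG = −√(1/5)   ← matches the target
Pairs with CG² = 1/5: (-1/2,-1): −√(1/5)

(-1/2,-1): −√(1/5)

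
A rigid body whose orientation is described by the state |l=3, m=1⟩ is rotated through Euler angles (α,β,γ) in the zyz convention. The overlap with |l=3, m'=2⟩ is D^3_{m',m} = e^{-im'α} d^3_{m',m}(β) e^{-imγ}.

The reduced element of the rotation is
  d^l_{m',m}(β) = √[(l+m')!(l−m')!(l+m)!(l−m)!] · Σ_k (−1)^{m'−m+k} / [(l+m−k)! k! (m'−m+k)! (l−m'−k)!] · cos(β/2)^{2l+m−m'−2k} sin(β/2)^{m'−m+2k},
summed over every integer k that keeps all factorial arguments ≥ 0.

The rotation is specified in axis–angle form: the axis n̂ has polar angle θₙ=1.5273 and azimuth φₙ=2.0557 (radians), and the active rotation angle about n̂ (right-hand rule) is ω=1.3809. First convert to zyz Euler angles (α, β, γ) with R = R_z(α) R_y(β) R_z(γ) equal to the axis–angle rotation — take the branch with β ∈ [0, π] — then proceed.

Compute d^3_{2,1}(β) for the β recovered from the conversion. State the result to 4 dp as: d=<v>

Axis–angle → zyz. n̂ = (sinθₙcosφₙ, sinθₙsinφₙ, cosθₙ) = (-0.465682, +0.883883, +0.043483), ω = 1.3809.
R = I cosω + sinω [n̂]ₓ + (1−cosω) n̂n̂ᵀ gives
  R = [+0.364683, -0.376616, +0.851567; -0.291214, +0.822540, +0.488490; -0.884421, -0.426132, +0.190291]
β = atan2(√(R₁₃²+R₂₃²), R₃₃) = 1.379338; α = atan2(R₂₃, R₁₃) mod 2π = 0.520809; γ = atan2(R₃₂, −R₃₁) mod 2π = 5.834187
d^3_{2,1}(β=1.3793) via the finite sum:
Half-angle: c=0.771457, s=0.636282. N=√(120·1·24·2)=75.894664
k: max(0,(1)−(2))=0 … min(3+(1),3−(2))=1
  k=0: (−1)^1·75.8947/(24)·0.7715^5·0.6363^1 = -0.549803
  k=1: (−1)^2·75.8947/(12)·0.7715^3·0.6363^3 = +0.748020
d^3_{2,1}(1.3793) = -0.549803 +0.748020 = +0.198217

d=0.1982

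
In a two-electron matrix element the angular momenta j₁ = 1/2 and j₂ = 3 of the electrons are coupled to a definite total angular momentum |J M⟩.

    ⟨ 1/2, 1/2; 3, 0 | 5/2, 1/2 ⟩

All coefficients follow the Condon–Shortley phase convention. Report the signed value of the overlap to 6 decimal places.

+√(3/7) ≈ +0.654654

triangle: 1!*0!*5!/7! = 120/5040
(j±m)!: 1!*0!*3!*3!*3!*2! = 432
prefactor² = (2J+1)*Δ*N² = 432/7
  k=0: +1/(0!*1!*0!*3!*0!*2!) = 1/12
Σ = 1/12  ⇒  CG² = 432/7*(1/12)² = 3/7
CG = +√(3/7) = +0.654654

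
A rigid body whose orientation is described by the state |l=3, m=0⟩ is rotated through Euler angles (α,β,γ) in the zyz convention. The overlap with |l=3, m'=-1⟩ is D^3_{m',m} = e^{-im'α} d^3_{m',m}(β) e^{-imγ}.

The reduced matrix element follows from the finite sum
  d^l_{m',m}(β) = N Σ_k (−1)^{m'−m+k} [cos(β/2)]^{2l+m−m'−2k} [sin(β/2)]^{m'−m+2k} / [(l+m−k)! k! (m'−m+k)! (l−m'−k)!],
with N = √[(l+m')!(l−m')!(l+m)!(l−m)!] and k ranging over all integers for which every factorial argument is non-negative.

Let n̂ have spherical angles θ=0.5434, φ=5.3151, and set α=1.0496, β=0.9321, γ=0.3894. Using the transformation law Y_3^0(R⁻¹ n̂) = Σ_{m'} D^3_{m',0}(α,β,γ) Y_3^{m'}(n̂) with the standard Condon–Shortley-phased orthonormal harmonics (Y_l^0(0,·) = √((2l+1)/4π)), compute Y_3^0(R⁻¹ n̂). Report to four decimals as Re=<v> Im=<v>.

Re=-0.3028 Im=0.0000

Need the full column D^3_{m',0} for m'=−3..3 at α=1.0496, β=0.9321, γ=0.3894.
cos(β/2)=0.893350, sin(β/2)=0.449361
d^3_{-3,0}: single k=3 term ⇒ +0.289312;  D = -0.289305-0.002085i
d^3_{-2,0}: k∈[2..3] ⇒ +0.704431 -0.178232 = +0.526199;  D = -0.265286+0.454432i
d^3_{-1,0}: k∈[1..3] ⇒ +0.885717 -0.672301 +0.056701 = +0.270117;  D = +0.134496+0.234252i
d^3_{0,0}: k∈[0..3] ⇒ +0.508312 -1.157498 +0.292865 -0.008233 = -0.364554;  D = -0.364554+0.000000i
d^3_{1,0}: k∈[0..2] ⇒ -0.885717 +0.672301 -0.056701 = -0.270117;  D = -0.134496+0.234252i
d^3_{2,0}: k∈[0..1] ⇒ +0.704431 -0.178232 = +0.526199;  D = -0.265286-0.454432i
d^3_{3,0}: single k=0 term ⇒ -0.289312;  D = +0.289305-0.002085i
Y_3^{m'}(θ=0.5434,φ=5.3151) and Σ D·Y over m':
  (-0.2893-0.0021i)·(-0.0561+0.0136i)  (-0.2653+0.4544i)·(-0.0836+0.2184i)  (+0.1345+0.2343i)·(+0.2523+0.3666i)  (-0.3646+0.0000i)·(+0.2119+0.0000i)  (-0.1345+0.2343i)·(-0.2523+0.3666i)  (-0.2653-0.4544i)·(-0.0836-0.2184i)  (+0.2893-0.0021i)·(+0.0561+0.0136i)
Y_3^0(R⁻¹ n̂) = -0.302836-0.000000i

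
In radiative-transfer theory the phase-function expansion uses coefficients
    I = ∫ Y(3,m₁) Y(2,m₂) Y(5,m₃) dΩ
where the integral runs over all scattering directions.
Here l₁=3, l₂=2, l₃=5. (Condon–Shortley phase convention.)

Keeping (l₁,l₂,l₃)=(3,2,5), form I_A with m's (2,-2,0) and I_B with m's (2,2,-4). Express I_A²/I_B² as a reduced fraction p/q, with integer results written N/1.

5/126

Same 3,2,5: normalisation and zero-m 3j drop out of the ratio.
A: Δ: 0! 6! 4! / 11! → 1/2310; sum: t=0:+1/2880 = 1/2880; 3j²(3 2 5; 2 -2 0) = Δ·Π!·Σ² = 1/462  (sign -1)
B: Δ: 0! 6! 4! / 11! → 1/2310; sum: t=0:+1/2880 = 1/2880; 3j²(3 2 5; 2 2 -4) = Δ·Π!·Σ² = 3/55  (sign -1)
I_A²/I_B² = (1/462)/(3/55) = 5/126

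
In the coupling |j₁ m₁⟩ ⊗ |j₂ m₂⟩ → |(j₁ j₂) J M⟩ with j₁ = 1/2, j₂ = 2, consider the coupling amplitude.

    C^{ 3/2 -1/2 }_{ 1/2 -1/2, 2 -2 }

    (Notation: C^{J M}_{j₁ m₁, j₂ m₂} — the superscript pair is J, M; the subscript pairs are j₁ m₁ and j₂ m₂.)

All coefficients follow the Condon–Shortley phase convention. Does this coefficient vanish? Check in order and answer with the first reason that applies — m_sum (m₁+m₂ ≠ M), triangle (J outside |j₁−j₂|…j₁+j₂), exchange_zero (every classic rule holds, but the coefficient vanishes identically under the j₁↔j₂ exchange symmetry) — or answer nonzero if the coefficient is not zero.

m_sum

m-sum: m₁+m₂ = -1/2+(-2) = -5/2, M = -1/2  ✗ ⇒ coefficient is 0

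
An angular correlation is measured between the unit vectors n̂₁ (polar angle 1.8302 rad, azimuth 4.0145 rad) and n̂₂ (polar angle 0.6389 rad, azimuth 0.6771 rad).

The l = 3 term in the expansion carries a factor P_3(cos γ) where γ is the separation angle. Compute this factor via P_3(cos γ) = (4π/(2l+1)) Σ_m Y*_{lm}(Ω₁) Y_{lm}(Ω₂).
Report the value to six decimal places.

0.009953

Addition theorem: P_3(cos γ) = (4π/7) Σ_m Y*_{lm}(Ω₁) Y_{lm}(Ω₂), m = −3…3:
  m=-3: (+0.326397-0.188129i) × (-0.039316-0.079253i) = -0.027742-0.018472i  (running Σ = -0.027742-0.018472i)
  m=-2: (+0.042643-0.241155i) × (+0.062694-0.284909i) = -0.066034-0.027268i  (running Σ = -0.093776-0.045740i)
  m=-1: (+0.134694+0.160601i) × (+0.333757-0.268299i) = +0.088044+0.017463i  (running Σ = -0.005732-0.028276i)
  m=0: (+0.255674-0.000000i) × (+0.066521+0.000000i) = +0.017008+0.000000i  (running Σ = +0.011276-0.028276i)
  m=1: (-0.134694+0.160601i) × (-0.333757-0.268299i) = +0.088044-0.017463i  (running Σ = +0.099320-0.045740i)
  m=2: (+0.042643+0.241155i) × (+0.062694+0.284909i) = -0.066034+0.027268i  (running Σ = +0.033286-0.018472i)
  m=3: (-0.326397-0.188129i) × (+0.039316-0.079253i) = -0.027742+0.018472i  (running Σ = +0.005544-0.000000i)
Total Σ_m = +0.005544-0.000000i. Multiply by 1.795196: +0.009953-0.000000i. P_3(cos γ) = 0.009953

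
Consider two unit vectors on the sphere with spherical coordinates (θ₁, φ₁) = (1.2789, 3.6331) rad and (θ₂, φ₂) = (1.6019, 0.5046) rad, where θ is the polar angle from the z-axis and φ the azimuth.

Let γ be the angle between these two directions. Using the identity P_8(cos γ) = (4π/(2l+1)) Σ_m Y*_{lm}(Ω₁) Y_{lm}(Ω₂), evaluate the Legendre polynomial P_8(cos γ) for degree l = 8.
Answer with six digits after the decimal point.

0.099436

Expand P_8 via completeness: Σ_{m} conj(Y_{8,m}) at Ω₁ times Y_{8,m} at Ω₂ —
  m=-8: (-0.256612-0.259226i) × (-0.321082+0.400656i) = +0.186254-0.019580i  (running Σ = +0.186254-0.019580i)
  m=-7: (+0.418962+0.129122i) × (+0.059087-0.024330i) = +0.027897-0.002564i  (running Σ = +0.214151-0.022144i)
  m=-6: (-0.069032+0.013459i) × (+0.367480+0.042072i) = -0.025934+0.002041i  (running Σ = +0.188216-0.020103i)
  m=-5: (-0.256833+0.209420i) × (-0.061358-0.043674i) = +0.024905-0.001633i  (running Σ = +0.213122-0.021735i)
  m=-4: (+0.077504-0.185777i) × (-0.142466-0.296741i) = -0.066169+0.003469i  (running Σ = +0.146952-0.018267i)
  m=-3: (-0.023651-0.244900i) × (-0.004597+0.080560i) = +0.019838-0.000780i  (running Σ = +0.166790-0.019046i)
  m=-2: (+0.136704+0.205155i) × (-0.166149+0.264075i) = -0.076889+0.002014i  (running Σ = +0.089901-0.017032i)
  m=-1: (+0.179402+0.096039i) × (+0.072650-0.040124i) = +0.016887-0.000221i  (running Σ = +0.106788-0.017254i)
  m=0: (-0.257493-0.000000i) × (+0.307023+0.000000i) = -0.079056-0.000000i  (running Σ = +0.027731-0.017254i)
  m=1: (-0.179402+0.096039i) × (-0.072650-0.040124i) = +0.016887+0.000221i  (running Σ = +0.044618-0.017032i)
  m=2: (+0.136704-0.205155i) × (-0.166149-0.264075i) = -0.076889-0.002014i  (running Σ = -0.032271-0.019046i)
  m=3: (+0.023651-0.244900i) × (+0.004597+0.080560i) = +0.019838+0.000780i  (running Σ = -0.012433-0.018267i)
  m=4: (+0.077504+0.185777i) × (-0.142466+0.296741i) = -0.066169-0.003469i  (running Σ = -0.078603-0.021735i)
  m=5: (+0.256833+0.209420i) × (+0.061358-0.043674i) = +0.024905+0.001633i  (running Σ = -0.053697-0.020103i)
  m=6: (-0.069032-0.013459i) × (+0.367480-0.042072i) = -0.025934-0.002041i  (running Σ = -0.079632-0.022144i)
  m=7: (-0.418962+0.129122i) × (-0.059087-0.024330i) = +0.027897+0.002564i  (running Σ = -0.051735-0.019580i)
  m=8: (-0.256612+0.259226i) × (-0.321082-0.400656i) = +0.186254+0.019580i  (running Σ = +0.134519+0.000000i)
Σ over m = +0.134519+0.000000i; ×(4π/17) → +0.099436+0.000000i. Real part: 0.099436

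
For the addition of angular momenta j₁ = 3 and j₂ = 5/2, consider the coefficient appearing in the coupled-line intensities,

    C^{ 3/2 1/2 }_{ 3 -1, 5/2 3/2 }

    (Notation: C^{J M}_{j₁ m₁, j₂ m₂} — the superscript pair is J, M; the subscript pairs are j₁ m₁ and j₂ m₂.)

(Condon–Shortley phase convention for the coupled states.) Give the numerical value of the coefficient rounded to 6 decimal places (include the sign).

triangle: 4!·2!·1!/8! = 48/40320
(j±m)!: 2!·4!·4!·1!·2!·1! = 2304
prefactor² = (2J+1)·Δ·N² = 384/35
  k=3: −1/(3!·1!·1!·1!·1!·0!) = -1/6
  k=4: +1/(4!·0!·0!·0!·2!·1!) = 1/48
Σ = -7/48  ⇒  CG² = 384/35·(-7/48)² = 7/30
CG = −√(7/30) = -0.483046

-0.483046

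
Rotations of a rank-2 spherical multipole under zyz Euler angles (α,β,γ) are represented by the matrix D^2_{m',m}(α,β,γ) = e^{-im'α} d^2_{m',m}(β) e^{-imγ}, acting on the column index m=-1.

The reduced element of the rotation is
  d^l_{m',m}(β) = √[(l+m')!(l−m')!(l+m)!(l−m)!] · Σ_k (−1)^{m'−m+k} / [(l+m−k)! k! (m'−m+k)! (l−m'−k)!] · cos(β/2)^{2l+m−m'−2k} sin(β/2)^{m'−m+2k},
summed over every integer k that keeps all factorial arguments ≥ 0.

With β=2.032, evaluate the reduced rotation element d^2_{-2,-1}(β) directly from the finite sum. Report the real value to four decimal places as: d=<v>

d=0.2485

d^2_{-2,-1}(β=2.0320) via the finite sum:
Half-angle: c=0.526770, s=0.850008. N=√(1·24·1·6)=12.000000
Admissible k: 1..1 (factorial args all ≥0)
  k=1: (−1)^0·12.0000/(6)·0.5268^3·0.8500^1 = +0.248494
d^2_{-2,-1}(2.0320) = +0.248494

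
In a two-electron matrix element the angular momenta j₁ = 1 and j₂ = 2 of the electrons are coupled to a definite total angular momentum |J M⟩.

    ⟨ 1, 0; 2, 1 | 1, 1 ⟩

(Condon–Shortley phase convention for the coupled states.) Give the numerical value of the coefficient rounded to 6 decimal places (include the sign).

−√(3/10) ≈ -0.547723

√[3·2!0!2!/5! · 1!1!3!1!2!0!] = √(6/5)
  +(−1)^1/∏(1,1,0,2,0,0)! = -1/2  (running -1/2)
⟨..|..⟩ = √(6/5)·(-1/2) = -0.547723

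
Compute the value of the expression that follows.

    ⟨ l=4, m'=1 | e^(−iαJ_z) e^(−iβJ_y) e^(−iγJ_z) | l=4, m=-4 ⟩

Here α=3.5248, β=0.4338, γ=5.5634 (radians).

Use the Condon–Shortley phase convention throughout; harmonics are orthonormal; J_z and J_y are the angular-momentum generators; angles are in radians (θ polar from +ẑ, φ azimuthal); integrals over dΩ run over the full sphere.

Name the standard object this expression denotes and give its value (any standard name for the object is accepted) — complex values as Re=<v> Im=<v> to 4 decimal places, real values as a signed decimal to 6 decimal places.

Wigner D-matrix element, Re=-0.0032 Im=0.0004

This is a Wigner D-matrix element — the rotation-matrix element ⟨l m'| R(α,β,γ) |l m⟩ in the angular-momentum basis.
D^4_{1,-4}(3.5248,0.4338,5.5634) = e^{-i·1·3.5248}·d^4_{1,-4}(0.4338)·e^{-i·-4·5.5634}. Compute d first:
c=cos(0.433800/2)=0.976569, s=sin(0.433800/2)=0.215203; N=√[120·6·1·40320]=5387.986637
Admissible k: 0..0 (factorial args all ≥0)
  k=0: (−1)^5·5387.9866/(720)·0.9766^3·0.2152^5 = -0.003217
d^4_{1,-4}(0.4338) = -0.003217
Attach z-rotation phases: D = e^{-i(1)(3.5248)}·(-0.003217)·e^{-i(-4)(5.5634)} = -0.003194+0.000388i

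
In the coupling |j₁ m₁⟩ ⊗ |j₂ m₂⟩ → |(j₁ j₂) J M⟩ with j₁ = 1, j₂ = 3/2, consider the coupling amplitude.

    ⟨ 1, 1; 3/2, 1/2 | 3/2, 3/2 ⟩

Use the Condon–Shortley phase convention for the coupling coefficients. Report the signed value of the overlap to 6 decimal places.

triangle: 1!·1!·2!/5! = 2/120
(j±m)!: 2!·0!·2!·1!·3!·0! = 24
prefactor² = (2J+1)·Δ·N² = 8/5
  k=0: +1/(0!·1!·0!·2!·1!·0!) = 1/2
Σ = 1/2  ⇒  CG² = 8/5·(1/2)² = 2/5
CG = +√(2/5) = +0.632456

+0.632456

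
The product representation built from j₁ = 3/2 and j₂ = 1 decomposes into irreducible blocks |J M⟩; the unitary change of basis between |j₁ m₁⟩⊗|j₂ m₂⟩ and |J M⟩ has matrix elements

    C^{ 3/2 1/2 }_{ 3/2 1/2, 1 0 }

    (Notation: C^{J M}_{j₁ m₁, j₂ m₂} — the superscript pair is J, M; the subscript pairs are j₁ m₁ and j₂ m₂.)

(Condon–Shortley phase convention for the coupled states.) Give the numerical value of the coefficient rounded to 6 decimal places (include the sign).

triangle: 1!*2!*1!/5! = 2/120
(j±m)!: 2!*1!*1!*1!*2!*1! = 4
prefactor² = (2J+1)*Δ*N² = 4/15
  k=0: +1/(0!*1!*1!*1!*1!*0!) = 1
  k=1: −1/(1!*0!*0!*0!*2!*1!) = -1/2
Σ = 1/2  ⇒  CG² = 4/15*(1/2)² = 1/15
CG = +√(1/15) = +0.258199

+0.258199  (= +√(1/15))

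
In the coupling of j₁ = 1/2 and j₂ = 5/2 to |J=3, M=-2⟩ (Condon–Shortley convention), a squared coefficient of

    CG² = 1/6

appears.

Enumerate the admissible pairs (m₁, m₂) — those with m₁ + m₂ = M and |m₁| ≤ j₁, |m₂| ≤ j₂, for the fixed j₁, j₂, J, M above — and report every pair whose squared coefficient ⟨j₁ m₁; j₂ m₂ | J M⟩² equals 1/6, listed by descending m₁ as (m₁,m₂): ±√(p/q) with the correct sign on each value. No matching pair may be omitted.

(1/2,-5/2): +√(1/6)

Admissible pairs with m₁+m₂ = M = -2: (-1/2,-3/2), (1/2,-5/2)
  (m₁,m₂)=(1/2,-5/2): CG² = 1/6, CG = +√(1/6)   ← matches the target
  (m₁,m₂)=(-1/2,-3/2): CG² = 5/6, CG = +√(5/6)
Pairs with CG² = 1/6: (1/2,-5/2): +√(1/6)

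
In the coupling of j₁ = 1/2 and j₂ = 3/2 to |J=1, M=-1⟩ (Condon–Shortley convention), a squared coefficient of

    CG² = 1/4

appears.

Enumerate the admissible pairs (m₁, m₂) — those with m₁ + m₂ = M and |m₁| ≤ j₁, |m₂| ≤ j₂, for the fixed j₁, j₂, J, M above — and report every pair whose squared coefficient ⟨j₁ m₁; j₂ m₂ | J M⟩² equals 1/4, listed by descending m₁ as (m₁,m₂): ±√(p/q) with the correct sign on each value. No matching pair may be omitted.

(-1/2,-1/2): −√(1/4)

Admissible pairs with m₁+m₂ = M = -1: (-1/2,-1/2), (1/2,-3/2)
  (m₁,m₂)=(1/2,-3/2): CG² = 3/4, CG = +√(3/4)
  (m₁,m₂)=(-1/2,-1/2): CG² = 1/4, CG = −√(1/4)   ← matches the target
Pairs with CG² = 1/4: (-1/2,-1/2): −√(1/4)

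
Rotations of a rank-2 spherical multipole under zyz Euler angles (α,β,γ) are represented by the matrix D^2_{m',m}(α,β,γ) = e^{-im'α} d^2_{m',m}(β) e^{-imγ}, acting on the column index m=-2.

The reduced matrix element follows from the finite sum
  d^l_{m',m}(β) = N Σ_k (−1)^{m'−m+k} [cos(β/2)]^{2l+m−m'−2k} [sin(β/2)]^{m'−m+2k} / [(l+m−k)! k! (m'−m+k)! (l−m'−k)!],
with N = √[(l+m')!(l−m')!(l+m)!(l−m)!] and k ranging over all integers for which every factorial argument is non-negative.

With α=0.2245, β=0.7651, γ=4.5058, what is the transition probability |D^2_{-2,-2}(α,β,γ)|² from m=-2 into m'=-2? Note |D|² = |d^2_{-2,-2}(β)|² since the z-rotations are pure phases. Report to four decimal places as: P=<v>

D^2_{-2,-2}(0.2245,0.7651,4.5058) = e^{-i·-2·0.2245}·d^2_{-2,-2}(0.7651)·e^{-i·-2·4.5058}. Compute d first:
c=cos(0.765100/2)=0.927716, s=sin(0.765100/2)=0.373287; N=√[1·24·1·24]=24.000000
k∈{0} keeps every argument non-negative
  k=0: (−1)^0·24.0000/(24)·0.9277^4·0.3733^0 = +0.740730
d^2_{-2,-2}(0.7651) = +0.740730
|D^2_{-2,-2}|² = |d^2_{-2,-2}(β)|² = (+0.740730)² = 0.548680 (the z-rotation phases have unit modulus)

P=0.5487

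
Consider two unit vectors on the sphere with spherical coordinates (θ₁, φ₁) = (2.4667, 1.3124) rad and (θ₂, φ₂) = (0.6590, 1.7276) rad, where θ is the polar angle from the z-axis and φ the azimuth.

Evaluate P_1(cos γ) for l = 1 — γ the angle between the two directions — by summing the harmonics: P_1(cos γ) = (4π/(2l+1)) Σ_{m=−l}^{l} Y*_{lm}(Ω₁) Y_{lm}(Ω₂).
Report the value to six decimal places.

Addition theorem: P_1(cos γ) = (4π/3) Σ_m Y*_{lm}(Ω₁) Y_{lm}(Ω₂), m = −1…1:
  term(m=-1) = 0.04179 - 0.01842j   from Y*(Ω₁)=0.05516 + 0.20870j, Y(Ω₂)=-0.03304 - 0.20896j
  term(m=+0) = -0.14737 + 0.00000j   from Y*(Ω₁)=-0.38149 + 0.00000j, Y(Ω₂)=0.38629 + 0.00000j
  term(m=+1) = 0.04179 + 0.01842j   from Y*(Ω₁)=-0.05516 + 0.20870j, Y(Ω₂)=0.03304 - 0.20896j
Σ over m = -0.06379 + 0.00000j; ×(4π/3) → -0.26720 + 0.00000j. Real part: -0.267200

-0.267200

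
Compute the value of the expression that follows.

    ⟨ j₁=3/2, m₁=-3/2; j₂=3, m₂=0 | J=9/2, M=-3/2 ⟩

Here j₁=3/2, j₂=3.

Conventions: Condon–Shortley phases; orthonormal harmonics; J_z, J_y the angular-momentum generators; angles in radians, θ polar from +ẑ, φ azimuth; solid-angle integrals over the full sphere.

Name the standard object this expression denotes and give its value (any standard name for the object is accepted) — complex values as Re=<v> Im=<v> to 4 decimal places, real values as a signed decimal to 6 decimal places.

Clebsch–Gordan coefficient, +√(5/21) ≈ +0.487950

This is a Clebsch–Gordan (vector-coupling) coefficient.
triangle: 0!*3!*6!/10! = 4320/3628800
(j±m)!: 0!*3!*3!*3!*3!*6! = 933120
prefactor² = (2J+1)*Δ*N² = 77760/7
  k=0: +1/(0!*0!*3!*3!*0!*3!) = 1/216
Σ = 1/216  ⇒  CG² = 77760/7*(1/216)² = 5/21
CG = +√(5/21) = +0.487950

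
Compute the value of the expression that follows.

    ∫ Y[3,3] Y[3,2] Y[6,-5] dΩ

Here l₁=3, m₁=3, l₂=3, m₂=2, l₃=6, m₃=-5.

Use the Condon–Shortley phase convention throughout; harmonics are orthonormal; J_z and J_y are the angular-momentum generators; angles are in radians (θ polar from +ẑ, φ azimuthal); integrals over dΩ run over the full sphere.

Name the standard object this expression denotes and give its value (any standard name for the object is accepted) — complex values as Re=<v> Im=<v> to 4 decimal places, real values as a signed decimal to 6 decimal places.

Gaunt coefficient, -0.254801

This is a Gaunt coefficient — the integral of a triple product of spherical harmonics over the sphere.
m-sum 0 ✓  L=12 even ✓  0≤6≤6 ✓
Π(2lᵢ+1) = 7×7×13 = 637
triangle coeff Δ(3,3,6) = 1/12012
Σ_t [0,0]: t=0:+1/1296 = 1/1296
(3j)²=100/3003 [(3 3 6; 0 0 0)], sign=+1
Σ_t [0,0]: t=0:+1/86400 = 1/86400
(3j)²=1/26 [(3 3 6; 3 2 -5)], sign=-1
⇒ 4πI² = 350/429
I = (-1)√(350/429/(4π)) = -0.25480060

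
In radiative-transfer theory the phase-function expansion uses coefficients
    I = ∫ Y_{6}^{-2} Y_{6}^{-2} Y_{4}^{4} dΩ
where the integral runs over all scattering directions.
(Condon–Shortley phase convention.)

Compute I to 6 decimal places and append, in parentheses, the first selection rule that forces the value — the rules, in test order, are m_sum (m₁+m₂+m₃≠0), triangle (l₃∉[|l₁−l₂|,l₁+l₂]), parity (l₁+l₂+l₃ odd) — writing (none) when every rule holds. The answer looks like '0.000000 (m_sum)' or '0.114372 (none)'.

Checks pass: Σm=0; 16 even; l₃=4∈[0,12].
(2·6+1)(2·6+1)(2·4+1) = 1521
Δ: 8! 4! 4! / 17! → 1/15315300
sum: t=2:+1/829440 t=3:−1/25920 t=4:+1/9216 t=5:−1/25920 t=6:+1/829440 = 7/207360
3j²(6 6 4; 0 0 0) = Δ·Π!·Σ² = 28/2431  (sign +1)
sum: t=4:+1/331776 = 1/331776
3j²(6 6 4; -2 -2 4) = Δ·Π!·Σ² = 490/21879  (sign +1)
combine: 4πI² = 1521·28/2431·490/21879 = 13720/34969
take √, sign +1: I = 0.17669755
No selection rule forces the value: the integral is nonzero (none).

0.176698 (none)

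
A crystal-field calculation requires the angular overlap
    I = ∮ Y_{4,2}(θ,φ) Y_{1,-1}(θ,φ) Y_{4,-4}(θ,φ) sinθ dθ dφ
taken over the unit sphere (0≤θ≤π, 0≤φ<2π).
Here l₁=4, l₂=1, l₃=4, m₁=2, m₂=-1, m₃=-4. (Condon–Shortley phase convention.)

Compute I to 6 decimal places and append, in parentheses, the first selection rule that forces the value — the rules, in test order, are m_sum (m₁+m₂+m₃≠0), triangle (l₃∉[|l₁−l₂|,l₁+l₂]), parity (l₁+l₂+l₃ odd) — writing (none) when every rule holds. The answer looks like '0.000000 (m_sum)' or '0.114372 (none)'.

0.000000 (m_sum)

m-sum = 2 − 1 − 4 = -3 ≠ 0 ⇒ I = 0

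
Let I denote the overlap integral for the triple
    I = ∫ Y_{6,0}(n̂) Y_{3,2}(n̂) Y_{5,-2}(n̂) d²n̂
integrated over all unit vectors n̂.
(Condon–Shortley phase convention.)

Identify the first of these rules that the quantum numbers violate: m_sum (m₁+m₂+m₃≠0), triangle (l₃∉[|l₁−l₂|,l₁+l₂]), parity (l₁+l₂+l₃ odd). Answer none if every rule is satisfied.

Σmᵢ = 0  ✓
l₃∈[|l₁−l₂|,l₁+l₂]=[3,9], have l₃=5  ✓
Σlᵢ = 14 ⇒ even  ✓

none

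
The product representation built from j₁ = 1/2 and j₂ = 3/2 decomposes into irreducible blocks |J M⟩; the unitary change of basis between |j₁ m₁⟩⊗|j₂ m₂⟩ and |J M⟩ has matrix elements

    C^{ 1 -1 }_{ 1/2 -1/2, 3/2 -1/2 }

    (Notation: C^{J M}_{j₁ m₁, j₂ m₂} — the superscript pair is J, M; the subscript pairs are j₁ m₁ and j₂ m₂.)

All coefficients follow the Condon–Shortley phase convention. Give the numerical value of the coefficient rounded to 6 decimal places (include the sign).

√[3·1!0!2!/4! · 0!1!1!2!0!2!] = √(1)
  +(−1)^1/∏(1,0,0,0,0,2)! = -1/2  (running -1/2)
⟨..|..⟩ = √(1)·(-1/2) = -0.500000

-0.500000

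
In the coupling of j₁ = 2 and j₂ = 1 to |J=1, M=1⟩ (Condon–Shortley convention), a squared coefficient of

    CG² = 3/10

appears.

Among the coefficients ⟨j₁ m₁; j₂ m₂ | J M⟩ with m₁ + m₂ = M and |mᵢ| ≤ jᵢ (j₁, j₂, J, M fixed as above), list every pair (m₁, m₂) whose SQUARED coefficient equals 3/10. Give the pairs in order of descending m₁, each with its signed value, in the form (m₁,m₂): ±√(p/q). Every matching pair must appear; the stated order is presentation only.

(1,0): −√(3/10)

Admissible pairs with m₁+m₂ = M = 1: (0,1), (1,0), (2,-1)
  (m₁,m₂)=(2,-1): CG² = 3/5, CG = +√(3/5)
  (m₁,m₂)=(1,0): CG² = 3/10, CG = −√(3/10)   ← matches the target
  (m₁,m₂)=(0,1): CG² = 1/10, CG = +√(1/10)
Pairs with CG² = 3/10: (1,0): −√(3/10)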